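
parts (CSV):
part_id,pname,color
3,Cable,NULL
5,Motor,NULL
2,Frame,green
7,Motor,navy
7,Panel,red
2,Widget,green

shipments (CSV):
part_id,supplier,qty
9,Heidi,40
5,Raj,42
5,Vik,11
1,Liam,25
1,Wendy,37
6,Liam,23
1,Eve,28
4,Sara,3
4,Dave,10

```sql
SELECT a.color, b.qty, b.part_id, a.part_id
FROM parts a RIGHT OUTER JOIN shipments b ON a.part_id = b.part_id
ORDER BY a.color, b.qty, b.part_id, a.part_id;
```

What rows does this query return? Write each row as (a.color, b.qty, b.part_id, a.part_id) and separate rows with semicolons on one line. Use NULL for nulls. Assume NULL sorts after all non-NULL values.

(NULL, 3, 4, NULL); (NULL, 10, 4, NULL); (NULL, 11, 5, 5); (NULL, 23, 6, NULL); (NULL, 25, 1, NULL); (NULL, 28, 1, NULL); (NULL, 37, 1, NULL); (NULL, 40, 9, NULL); (NULL, 42, 5, 5)

RIGHT JOIN keeps every row from `shipments`; unmatched rows get NULL for `parts`'s columns.
Matching on a.part_id = b.part_id.
Matched pairs: 2; unmatched b rows kept: 7.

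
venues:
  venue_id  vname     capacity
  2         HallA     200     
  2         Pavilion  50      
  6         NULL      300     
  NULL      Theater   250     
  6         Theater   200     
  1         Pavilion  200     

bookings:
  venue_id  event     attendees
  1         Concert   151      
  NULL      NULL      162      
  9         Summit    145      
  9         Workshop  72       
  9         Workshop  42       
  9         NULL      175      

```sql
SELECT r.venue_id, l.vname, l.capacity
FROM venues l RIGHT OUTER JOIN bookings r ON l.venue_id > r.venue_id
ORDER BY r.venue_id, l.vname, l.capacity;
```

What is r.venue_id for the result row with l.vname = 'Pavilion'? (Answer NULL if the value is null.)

RIGHT JOIN keeps every row from `bookings`; unmatched rows get NULL for `venues`'s columns.
Matching on l.venue_id > r.venue_id. A NULL in a compared column never satisfies the condition.
- l row (venue_id=2): matches 1 r row(s) → 1 output row(s).
- l row (venue_id=2): matches 1 r row(s) → 1 output row(s).
- l row (venue_id=6): matches 1 r row(s) → 1 output row(s).
- l row (venue_id=NULL): no match.
- l row (venue_id=6): matches 1 r row(s) → 1 output row(s).
- l row (venue_id=1): no match.
- plus 5 unmatched r row(s), each kept with NULL l columns.

1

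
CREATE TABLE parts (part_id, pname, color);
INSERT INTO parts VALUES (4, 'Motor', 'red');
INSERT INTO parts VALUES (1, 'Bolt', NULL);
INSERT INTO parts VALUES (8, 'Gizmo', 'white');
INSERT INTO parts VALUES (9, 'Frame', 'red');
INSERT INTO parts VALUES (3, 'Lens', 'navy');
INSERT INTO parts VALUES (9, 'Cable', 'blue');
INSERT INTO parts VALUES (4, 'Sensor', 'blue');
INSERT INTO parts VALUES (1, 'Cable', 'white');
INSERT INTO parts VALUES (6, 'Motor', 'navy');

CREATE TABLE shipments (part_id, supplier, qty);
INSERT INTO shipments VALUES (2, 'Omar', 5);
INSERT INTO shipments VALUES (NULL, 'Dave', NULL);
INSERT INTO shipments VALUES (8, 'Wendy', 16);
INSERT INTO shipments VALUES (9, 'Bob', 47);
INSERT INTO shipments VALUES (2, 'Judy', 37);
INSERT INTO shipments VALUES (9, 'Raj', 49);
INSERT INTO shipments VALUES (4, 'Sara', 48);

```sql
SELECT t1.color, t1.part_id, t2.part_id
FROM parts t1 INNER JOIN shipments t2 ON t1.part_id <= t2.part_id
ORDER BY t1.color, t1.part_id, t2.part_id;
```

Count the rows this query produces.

34

INNER JOIN keeps only pairs where the ON condition holds.
Matching on t1.part_id <= t2.part_id. A NULL in a compared column never satisfies the condition.
- t1[0] part_id=4 → 4 match(es) in t2 → 4 row(s).
- t1[1] part_id=1 → 6 match(es) in t2 → 6 row(s).
- t1[2] part_id=8 → 3 match(es) in t2 → 3 row(s).
- t1[3] part_id=9 → 2 match(es) in t2 → 2 row(s).
- t1[4] part_id=3 → 4 match(es) in t2 → 4 row(s).
- t1[5] part_id=9 → 2 match(es) in t2 → 2 row(s).
- t1[6] part_id=4 → 4 match(es) in t2 → 4 row(s).
- t1[7] part_id=1 → 6 match(es) in t2 → 6 row(s).
- t1[8] part_id=6 → 3 match(es) in t2 → 3 row(s).
Total: 34 rows.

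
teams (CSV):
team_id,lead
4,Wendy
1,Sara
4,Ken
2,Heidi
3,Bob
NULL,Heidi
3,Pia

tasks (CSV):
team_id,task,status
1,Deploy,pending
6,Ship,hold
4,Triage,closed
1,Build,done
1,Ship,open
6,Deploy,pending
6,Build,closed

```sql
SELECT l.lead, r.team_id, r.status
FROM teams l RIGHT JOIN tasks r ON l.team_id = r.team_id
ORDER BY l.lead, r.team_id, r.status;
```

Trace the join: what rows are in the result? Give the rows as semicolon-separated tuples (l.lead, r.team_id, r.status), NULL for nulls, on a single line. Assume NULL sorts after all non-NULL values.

(Ken, 4, closed); (Sara, 1, done); (Sara, 1, open); (Sara, 1, pending); (Wendy, 4, closed); (NULL, 6, closed); (NULL, 6, hold); (NULL, 6, pending)

RIGHT JOIN keeps every row from `tasks`; unmatched rows get NULL for `teams`'s columns.
Matching on l.team_id = r.team_id. A NULL in a compared column never satisfies the condition.
- l[0] team_id=4 → 1 match(es) in r → 1 row(s).
- l[1] team_id=1 → 3 match(es) in r → 3 row(s).
- l[2] team_id=4 → 1 match(es) in r → 1 row(s).
- l[3] team_id=2 → no match.
- l[4] team_id=3 → no match.
- l[5] team_id=NULL → no match.
- l[6] team_id=3 → no match.
- 3 r row(s) had no l match → kept, l columns NULL.
After projecting and ordering:
l.lead | r.team_id | r.status
Ken | 4 | closed
Sara | 1 | done
Sara | 1 | open
Sara | 1 | pending
Wendy | 4 | closed
NULL | 6 | closed
NULL | 6 | hold
NULL | 6 | pending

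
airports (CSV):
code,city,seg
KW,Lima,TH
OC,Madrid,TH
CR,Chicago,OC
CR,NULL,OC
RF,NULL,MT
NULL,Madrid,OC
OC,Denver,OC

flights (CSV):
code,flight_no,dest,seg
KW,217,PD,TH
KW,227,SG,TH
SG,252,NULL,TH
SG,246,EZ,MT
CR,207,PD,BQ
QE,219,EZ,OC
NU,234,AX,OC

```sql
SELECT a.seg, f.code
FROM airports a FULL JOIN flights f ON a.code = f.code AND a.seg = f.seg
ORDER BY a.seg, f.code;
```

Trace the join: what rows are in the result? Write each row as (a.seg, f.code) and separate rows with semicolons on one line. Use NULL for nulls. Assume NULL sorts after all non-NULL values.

(MT, NULL); (OC, NULL); (OC, NULL); (OC, NULL); (OC, NULL); (TH, KW); (TH, KW); (TH, NULL); (NULL, CR); (NULL, NU); (NULL, QE); (NULL, SG); (NULL, SG)

FULL OUTER JOIN keeps every row from both sides; unmatched rows get NULL for the other side's columns.
Matching on a.code = f.code AND a.seg = f.seg. A NULL in a compared column never satisfies the condition.
- a (code=KW, seg=TH) pairs with 2 row(s) of f.
- a (code=OC, seg=TH) has no partner → padded with NULL.
- a (code=CR, seg=OC) has no partner → padded with NULL.
- a (code=CR, seg=OC) has no partner → padded with NULL.
- a (code=RF, seg=MT) has no partner → padded with NULL.
- a (code=NULL, seg=OC) has no partner → padded with NULL.
- a (code=OC, seg=OC) has no partner → padded with NULL.
- 5 row(s) from f found no a partner → padded with NULL.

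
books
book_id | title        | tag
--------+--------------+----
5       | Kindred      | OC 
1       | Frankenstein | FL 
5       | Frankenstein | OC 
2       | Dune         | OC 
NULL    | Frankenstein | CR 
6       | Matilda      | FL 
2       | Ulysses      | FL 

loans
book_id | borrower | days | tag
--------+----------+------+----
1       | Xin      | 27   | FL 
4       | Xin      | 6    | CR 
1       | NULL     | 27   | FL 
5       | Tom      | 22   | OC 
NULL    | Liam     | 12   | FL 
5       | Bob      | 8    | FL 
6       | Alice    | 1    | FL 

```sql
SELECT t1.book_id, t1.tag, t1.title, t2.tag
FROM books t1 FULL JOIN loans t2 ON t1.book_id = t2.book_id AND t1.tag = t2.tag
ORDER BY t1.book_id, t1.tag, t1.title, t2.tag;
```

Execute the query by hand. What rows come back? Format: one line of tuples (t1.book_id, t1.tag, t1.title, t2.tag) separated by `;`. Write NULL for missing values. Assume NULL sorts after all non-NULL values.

FULL OUTER JOIN keeps every row from both sides; unmatched rows get NULL for the other side's columns.
Matching on t1.book_id = t2.book_id AND t1.tag = t2.tag. A NULL in a compared column never satisfies the condition.
Matched pairs: 5; unmatched t1 rows kept: 3; unmatched t2 rows kept: 3.

(1, FL, Frankenstein, FL); (1, FL, Frankenstein, FL); (2, FL, Ulysses, NULL); (2, OC, Dune, NULL); (5, OC, Frankenstein, OC); (5, OC, Kindred, OC); (6, FL, Matilda, FL); (NULL, CR, Frankenstein, NULL); (NULL, NULL, NULL, CR); (NULL, NULL, NULL, FL); (NULL, NULL, NULL, FL)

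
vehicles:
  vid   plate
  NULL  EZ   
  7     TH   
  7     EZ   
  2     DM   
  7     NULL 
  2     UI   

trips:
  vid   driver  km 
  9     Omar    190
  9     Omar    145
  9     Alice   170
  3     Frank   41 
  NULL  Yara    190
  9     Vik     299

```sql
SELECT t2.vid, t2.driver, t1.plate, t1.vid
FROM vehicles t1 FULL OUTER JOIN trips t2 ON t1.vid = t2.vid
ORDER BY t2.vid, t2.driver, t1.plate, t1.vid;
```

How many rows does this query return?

12

FULL OUTER JOIN keeps every row from both sides; unmatched rows get NULL for the other side's columns.
Matching on t1.vid = t2.vid. A NULL in a compared column never satisfies the condition.
- t1[0] vid=NULL → no match; kept with NULLs on the t2 side.
- t1[1] vid=7 → no match; kept with NULLs on the t2 side.
- t1[2] vid=7 → no match; kept with NULLs on the t2 side.
- t1[3] vid=2 → no match; kept with NULLs on the t2 side.
- t1[4] vid=7 → no match; kept with NULLs on the t2 side.
- t1[5] vid=2 → no match; kept with NULLs on the t2 side.
- 6 row(s) from t2 found no t1 partner → padded with NULL.
Total: 0 matched + 12 padded = 12 rows.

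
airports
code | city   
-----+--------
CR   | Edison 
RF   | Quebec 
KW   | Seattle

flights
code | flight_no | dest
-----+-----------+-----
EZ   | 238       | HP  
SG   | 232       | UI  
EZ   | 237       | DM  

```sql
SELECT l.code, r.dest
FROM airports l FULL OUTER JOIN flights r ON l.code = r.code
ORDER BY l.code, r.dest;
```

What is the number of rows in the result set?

FULL OUTER JOIN keeps every row from both sides; unmatched rows get NULL for the other side's columns.
Matching on l.code = r.code.
Matched pairs: 0; unmatched l rows kept: 3; unmatched r rows kept: 3.
Total: 0 matched + 6 padded = 6 rows.

6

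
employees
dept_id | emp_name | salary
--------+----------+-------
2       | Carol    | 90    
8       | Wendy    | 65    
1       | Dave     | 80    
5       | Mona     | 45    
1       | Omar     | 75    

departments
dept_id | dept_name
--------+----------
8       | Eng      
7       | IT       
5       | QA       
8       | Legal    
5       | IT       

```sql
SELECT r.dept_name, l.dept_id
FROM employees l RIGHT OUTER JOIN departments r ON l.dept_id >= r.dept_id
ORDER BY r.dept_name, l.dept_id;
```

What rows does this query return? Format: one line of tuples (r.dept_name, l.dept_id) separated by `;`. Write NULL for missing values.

(Eng, 8); (IT, 5); (IT, 8); (IT, 8); (Legal, 8); (QA, 5); (QA, 8)

RIGHT JOIN keeps every row from `departments`; unmatched rows get NULL for `employees`'s columns.
Matching on l.dept_id >= r.dept_id.
- l[0] dept_id=2 → no match.
- l[1] dept_id=8 → 5 match(es) in r → 5 row(s).
- l[2] dept_id=1 → no match.
- l[3] dept_id=5 → 2 match(es) in r → 2 row(s).
- l[4] dept_id=1 → no match.
- every r row matched at least one l row.
After projecting and ordering:
r.dept_name | l.dept_id
Eng | 8
IT | 5
IT | 8
IT | 8
Legal | 8
QA | 5
QA | 8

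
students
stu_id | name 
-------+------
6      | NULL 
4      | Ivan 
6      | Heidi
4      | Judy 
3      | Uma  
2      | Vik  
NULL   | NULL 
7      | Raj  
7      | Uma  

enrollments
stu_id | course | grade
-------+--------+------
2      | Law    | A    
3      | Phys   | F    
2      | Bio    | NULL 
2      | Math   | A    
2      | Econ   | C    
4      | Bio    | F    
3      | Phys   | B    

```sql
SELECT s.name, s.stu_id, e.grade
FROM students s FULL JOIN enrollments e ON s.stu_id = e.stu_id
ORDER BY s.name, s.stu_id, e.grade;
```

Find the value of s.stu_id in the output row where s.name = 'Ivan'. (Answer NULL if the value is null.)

4

FULL OUTER JOIN keeps every row from both sides; unmatched rows get NULL for the other side's columns.
Matching on s.stu_id = e.stu_id. A NULL in a compared column never satisfies the condition.
- stu_id=6: no e row matches, row kept with e columns NULL.
- stu_id=4: 1 matching e row(s), so 1 row(s) emitted.
- stu_id=6: no e row matches, row kept with e columns NULL.
- stu_id=4: 1 matching e row(s), so 1 row(s) emitted.
- stu_id=3: 2 matching e row(s), so 2 row(s) emitted.
- stu_id=2: 4 matching e row(s), so 4 row(s) emitted.
- stu_id=NULL: no e row matches, row kept with e columns NULL.
- stu_id=7: no e row matches, row kept with e columns NULL.
- stu_id=7: no e row matches, row kept with e columns NULL.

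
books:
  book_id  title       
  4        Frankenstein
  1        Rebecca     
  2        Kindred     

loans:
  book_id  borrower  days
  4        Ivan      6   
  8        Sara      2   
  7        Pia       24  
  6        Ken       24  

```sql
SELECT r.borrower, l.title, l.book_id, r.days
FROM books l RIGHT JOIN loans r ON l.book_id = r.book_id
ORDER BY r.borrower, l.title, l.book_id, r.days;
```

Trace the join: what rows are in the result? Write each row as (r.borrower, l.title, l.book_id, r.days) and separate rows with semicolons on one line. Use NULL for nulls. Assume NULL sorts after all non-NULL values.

(Ivan, Frankenstein, 4, 6); (Ken, NULL, NULL, 24); (Pia, NULL, NULL, 24); (Sara, NULL, NULL, 2)

RIGHT JOIN keeps every row from `loans`; unmatched rows get NULL for `books`'s columns.
Matching on l.book_id = r.book_id.
- book_id=4: 1 matching r row(s), so 1 row(s) emitted.
- book_id=1: no matching r row.
- book_id=2: no matching r row.
- 3 r row(s) had no l match → kept, l columns NULL.
After projecting and ordering:
r.borrower | l.title | l.book_id | r.days
Ivan | Frankenstein | 4 | 6
Ken | NULL | NULL | 24
Pia | NULL | NULL | 24
Sara | NULL | NULL | 2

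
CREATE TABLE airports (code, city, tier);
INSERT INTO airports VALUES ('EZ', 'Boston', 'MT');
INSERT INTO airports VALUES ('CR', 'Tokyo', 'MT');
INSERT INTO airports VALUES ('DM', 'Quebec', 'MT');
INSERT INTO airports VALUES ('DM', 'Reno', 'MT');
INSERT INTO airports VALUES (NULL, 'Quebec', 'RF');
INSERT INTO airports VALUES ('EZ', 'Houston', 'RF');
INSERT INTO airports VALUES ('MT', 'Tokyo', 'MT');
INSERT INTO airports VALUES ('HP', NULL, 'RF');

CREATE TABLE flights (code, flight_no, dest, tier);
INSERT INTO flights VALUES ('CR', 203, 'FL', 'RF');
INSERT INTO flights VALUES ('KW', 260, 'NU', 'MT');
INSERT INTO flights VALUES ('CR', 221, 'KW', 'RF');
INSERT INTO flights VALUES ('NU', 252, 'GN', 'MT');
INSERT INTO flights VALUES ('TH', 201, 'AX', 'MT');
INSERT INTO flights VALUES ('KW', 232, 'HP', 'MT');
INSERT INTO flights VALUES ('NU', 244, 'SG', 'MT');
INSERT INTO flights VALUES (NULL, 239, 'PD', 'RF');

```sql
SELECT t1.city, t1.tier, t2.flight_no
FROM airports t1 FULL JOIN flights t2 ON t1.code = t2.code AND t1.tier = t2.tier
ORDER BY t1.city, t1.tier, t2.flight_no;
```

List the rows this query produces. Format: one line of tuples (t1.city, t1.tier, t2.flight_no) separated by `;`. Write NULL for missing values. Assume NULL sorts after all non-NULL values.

(Boston, MT, NULL); (Houston, RF, NULL); (Quebec, MT, NULL); (Quebec, RF, NULL); (Reno, MT, NULL); (Tokyo, MT, NULL); (Tokyo, MT, NULL); (NULL, RF, NULL); (NULL, NULL, 201); (NULL, NULL, 203); (NULL, NULL, 221); (NULL, NULL, 232); (NULL, NULL, 239); (NULL, NULL, 244); (NULL, NULL, 252); (NULL, NULL, 260)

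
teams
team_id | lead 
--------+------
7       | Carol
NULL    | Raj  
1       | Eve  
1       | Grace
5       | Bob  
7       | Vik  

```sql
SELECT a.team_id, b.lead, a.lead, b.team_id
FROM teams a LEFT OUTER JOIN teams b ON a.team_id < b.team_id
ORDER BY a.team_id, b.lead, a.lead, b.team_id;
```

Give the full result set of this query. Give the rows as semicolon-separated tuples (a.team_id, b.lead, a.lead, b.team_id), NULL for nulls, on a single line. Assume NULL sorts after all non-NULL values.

LEFT JOIN keeps every row from `teams a`; unmatched rows get NULL for `teams b`'s columns.
Matching on a.team_id < b.team_id. A NULL in a compared column never satisfies the condition.
- a row (team_id=7): no match → kept, b columns NULL.
- a row (team_id=NULL): no match → kept, b columns NULL.
- a row (team_id=1): matches 3 b row(s) → 3 output row(s).
- a row (team_id=1): matches 3 b row(s) → 3 output row(s).
- a row (team_id=5): matches 2 b row(s) → 2 output row(s).
- a row (team_id=7): no match → kept, b columns NULL.

(1, Bob, Eve, 5); (1, Bob, Grace, 5); (1, Carol, Eve, 7); (1, Carol, Grace, 7); (1, Vik, Eve, 7); (1, Vik, Grace, 7); (5, Carol, Bob, 7); (5, Vik, Bob, 7); (7, NULL, Carol, NULL); (7, NULL, Vik, NULL); (NULL, NULL, Raj, NULL)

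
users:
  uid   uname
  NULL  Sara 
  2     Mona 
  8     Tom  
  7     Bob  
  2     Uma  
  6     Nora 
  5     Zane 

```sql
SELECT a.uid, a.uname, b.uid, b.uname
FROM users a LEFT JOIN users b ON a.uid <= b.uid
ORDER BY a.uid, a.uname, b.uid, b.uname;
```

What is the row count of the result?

23

LEFT JOIN keeps every row from `users a`; unmatched rows get NULL for `users b`'s columns.
Matching on a.uid <= b.uid. A NULL in a compared column never satisfies the condition.
Matched pairs: 22; unmatched a rows kept: 1.
Total: 22 matched + 1 padded = 23 rows.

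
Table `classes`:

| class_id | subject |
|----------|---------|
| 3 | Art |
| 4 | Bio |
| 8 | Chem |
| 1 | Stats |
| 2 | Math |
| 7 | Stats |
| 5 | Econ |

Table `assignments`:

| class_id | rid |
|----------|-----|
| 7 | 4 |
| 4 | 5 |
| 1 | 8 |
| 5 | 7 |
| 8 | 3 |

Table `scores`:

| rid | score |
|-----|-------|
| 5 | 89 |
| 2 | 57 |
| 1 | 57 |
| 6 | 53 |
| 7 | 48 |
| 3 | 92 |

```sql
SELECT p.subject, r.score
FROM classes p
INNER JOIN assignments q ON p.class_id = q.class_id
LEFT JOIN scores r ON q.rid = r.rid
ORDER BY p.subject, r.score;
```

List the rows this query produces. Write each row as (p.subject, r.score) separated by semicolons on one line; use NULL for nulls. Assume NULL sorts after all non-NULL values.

(Bio, 89); (Chem, 92); (Econ, 48); (Stats, NULL); (Stats, NULL)

Evaluate left to right. First `classes p INNER JOIN assignments q` on class_id: 5 row(s).
Then LEFT JOIN `scores r` on rid: each of those 5 rows is kept; rows whose q.rid has no match in r get NULL for r's columns.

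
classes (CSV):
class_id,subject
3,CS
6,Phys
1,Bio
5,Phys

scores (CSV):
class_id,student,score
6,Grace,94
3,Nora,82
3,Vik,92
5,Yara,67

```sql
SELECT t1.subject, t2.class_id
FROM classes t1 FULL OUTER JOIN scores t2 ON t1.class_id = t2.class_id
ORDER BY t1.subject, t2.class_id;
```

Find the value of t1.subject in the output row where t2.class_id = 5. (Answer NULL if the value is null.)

FULL OUTER JOIN keeps every row from both sides; unmatched rows get NULL for the other side's columns.
Matching on t1.class_id = t2.class_id.
- t1 (class_id=3) pairs with 2 row(s) of t2.
- t1 (class_id=6) pairs with 1 row(s) of t2.
- t1 (class_id=1) has no partner → padded with NULL.
- t1 (class_id=5) pairs with 1 row(s) of t2.

Phys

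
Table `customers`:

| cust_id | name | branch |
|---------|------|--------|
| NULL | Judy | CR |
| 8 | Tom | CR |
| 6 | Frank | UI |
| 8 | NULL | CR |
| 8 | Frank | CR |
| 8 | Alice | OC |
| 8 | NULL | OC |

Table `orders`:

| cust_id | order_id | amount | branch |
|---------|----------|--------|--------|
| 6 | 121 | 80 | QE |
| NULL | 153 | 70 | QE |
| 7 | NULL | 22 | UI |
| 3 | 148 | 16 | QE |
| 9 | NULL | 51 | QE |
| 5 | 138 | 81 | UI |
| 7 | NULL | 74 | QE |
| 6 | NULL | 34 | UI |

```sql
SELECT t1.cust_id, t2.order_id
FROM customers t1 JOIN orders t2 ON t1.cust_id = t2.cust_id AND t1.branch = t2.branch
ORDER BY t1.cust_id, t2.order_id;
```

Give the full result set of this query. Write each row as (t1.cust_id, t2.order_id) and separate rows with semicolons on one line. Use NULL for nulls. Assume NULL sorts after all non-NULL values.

INNER JOIN keeps only pairs where the ON condition holds.
Matching on t1.cust_id = t2.cust_id AND t1.branch = t2.branch. A NULL in a compared column never satisfies the condition.
- t1[0] cust_id=NULL, branch=CR → no match; dropped.
- t1[1] cust_id=8, branch=CR → no match; dropped.
- t1[2] cust_id=6, branch=UI → 1 match(es) in t2 → 1 row(s).
- t1[3] cust_id=8, branch=CR → no match; dropped.
- t1[4] cust_id=8, branch=CR → no match; dropped.
- t1[5] cust_id=8, branch=OC → no match; dropped.
- t1[6] cust_id=8, branch=OC → no match; dropped.
After projecting and ordering:
t1.cust_id | t2.order_id
6 | NULL

(6, NULL)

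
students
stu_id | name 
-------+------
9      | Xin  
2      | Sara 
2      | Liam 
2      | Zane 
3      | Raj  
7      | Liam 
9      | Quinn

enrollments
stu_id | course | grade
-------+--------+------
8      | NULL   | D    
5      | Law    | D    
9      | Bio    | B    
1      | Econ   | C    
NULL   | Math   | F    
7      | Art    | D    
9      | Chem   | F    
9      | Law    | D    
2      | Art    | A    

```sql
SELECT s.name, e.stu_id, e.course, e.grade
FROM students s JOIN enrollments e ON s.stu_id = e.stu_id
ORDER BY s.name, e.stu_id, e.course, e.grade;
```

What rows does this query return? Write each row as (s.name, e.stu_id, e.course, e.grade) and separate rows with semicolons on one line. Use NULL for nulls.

INNER JOIN keeps only pairs where the ON condition holds.
Matching on s.stu_id = e.stu_id. A NULL in a compared column never satisfies the condition.
- s (stu_id=9) pairs with 3 row(s) of e.
- s (stu_id=2) pairs with 1 row(s) of e.
- s (stu_id=2) pairs with 1 row(s) of e.
- s (stu_id=2) pairs with 1 row(s) of e.
- s (stu_id=3) has no partner → excluded.
- s (stu_id=7) pairs with 1 row(s) of e.
- s (stu_id=9) pairs with 3 row(s) of e.
After projecting and ordering:
s.name | e.stu_id | e.course | e.grade
Liam | 2 | Art | A
Liam | 7 | Art | D
Quinn | 9 | Bio | B
Quinn | 9 | Chem | F
Quinn | 9 | Law | D
Sara | 2 | Art | A
Xin | 9 | Bio | B
Xin | 9 | Chem | F
Xin | 9 | Law | D
Zane | 2 | Art | A

(Liam, 2, Art, A); (Liam, 7, Art, D); (Quinn, 9, Bio, B); (Quinn, 9, Chem, F); (Quinn, 9, Law, D); (Sara, 2, Art, A); (Xin, 9, Bio, B); (Xin, 9, Chem, F); (Xin, 9, Law, D); (Zane, 2, Art, A)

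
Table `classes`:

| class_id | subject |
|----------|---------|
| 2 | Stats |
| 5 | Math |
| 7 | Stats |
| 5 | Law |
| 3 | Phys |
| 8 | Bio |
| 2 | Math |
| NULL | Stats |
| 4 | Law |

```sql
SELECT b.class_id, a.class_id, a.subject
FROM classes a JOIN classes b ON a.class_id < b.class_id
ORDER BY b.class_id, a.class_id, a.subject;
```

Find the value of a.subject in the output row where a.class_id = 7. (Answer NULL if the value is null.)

Stats

INNER JOIN keeps only pairs where the ON condition holds.
Matching on a.class_id < b.class_id. A NULL in a compared column never satisfies the condition.
Matched pairs: 26.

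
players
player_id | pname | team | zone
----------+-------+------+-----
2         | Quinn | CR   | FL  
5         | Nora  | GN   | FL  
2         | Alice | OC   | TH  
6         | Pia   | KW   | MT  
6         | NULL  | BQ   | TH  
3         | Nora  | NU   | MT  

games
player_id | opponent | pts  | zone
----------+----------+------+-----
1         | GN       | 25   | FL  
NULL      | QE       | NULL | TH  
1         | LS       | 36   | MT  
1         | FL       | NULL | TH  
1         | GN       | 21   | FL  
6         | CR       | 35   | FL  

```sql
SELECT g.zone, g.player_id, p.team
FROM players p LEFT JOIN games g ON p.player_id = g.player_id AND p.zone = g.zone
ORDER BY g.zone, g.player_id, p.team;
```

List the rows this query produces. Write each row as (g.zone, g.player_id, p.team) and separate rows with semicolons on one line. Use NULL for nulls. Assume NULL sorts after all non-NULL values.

(NULL, NULL, BQ); (NULL, NULL, CR); (NULL, NULL, GN); (NULL, NULL, KW); (NULL, NULL, NU); (NULL, NULL, OC)

LEFT JOIN keeps every row from `players`; unmatched rows get NULL for `games`'s columns.
Matching on p.player_id = g.player_id AND p.zone = g.zone. A NULL in a compared column never satisfies the condition.
- p (player_id=2, zone=FL) has no partner → padded with NULL.
- p (player_id=5, zone=FL) has no partner → padded with NULL.
- p (player_id=2, zone=TH) has no partner → padded with NULL.
- p (player_id=6, zone=MT) has no partner → padded with NULL.
- p (player_id=6, zone=TH) has no partner → padded with NULL.
- p (player_id=3, zone=MT) has no partner → padded with NULL.
After projecting and ordering:
g.zone | g.player_id | p.team
NULL | NULL | BQ
NULL | NULL | CR
NULL | NULL | GN
NULL | NULL | KW
NULL | NULL | NU
NULL | NULL | OC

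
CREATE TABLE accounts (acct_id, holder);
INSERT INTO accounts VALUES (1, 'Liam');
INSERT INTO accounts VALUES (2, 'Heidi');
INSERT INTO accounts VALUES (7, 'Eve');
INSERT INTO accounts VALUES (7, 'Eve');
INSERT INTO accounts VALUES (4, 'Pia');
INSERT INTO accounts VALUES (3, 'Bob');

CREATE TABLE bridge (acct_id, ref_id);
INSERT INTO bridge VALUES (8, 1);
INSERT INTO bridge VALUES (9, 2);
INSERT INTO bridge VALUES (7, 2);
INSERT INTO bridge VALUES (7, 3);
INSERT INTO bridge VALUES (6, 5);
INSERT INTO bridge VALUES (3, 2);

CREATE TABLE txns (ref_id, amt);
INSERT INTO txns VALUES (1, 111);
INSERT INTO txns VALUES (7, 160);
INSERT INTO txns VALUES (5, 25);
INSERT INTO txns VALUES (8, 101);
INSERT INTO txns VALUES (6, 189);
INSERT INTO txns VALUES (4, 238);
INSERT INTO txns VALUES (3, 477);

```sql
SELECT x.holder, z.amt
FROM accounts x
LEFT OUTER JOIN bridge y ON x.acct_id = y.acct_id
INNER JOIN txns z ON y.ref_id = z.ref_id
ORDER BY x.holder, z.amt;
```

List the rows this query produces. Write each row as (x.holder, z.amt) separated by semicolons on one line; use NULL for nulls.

(Eve, 477); (Eve, 477)

Evaluate left to right. First `accounts x LEFT JOIN bridge y` on acct_id: 8 row(s).
Then INNER JOIN `txns z` on ref_id: keep only rows whose y.ref_id appears in z.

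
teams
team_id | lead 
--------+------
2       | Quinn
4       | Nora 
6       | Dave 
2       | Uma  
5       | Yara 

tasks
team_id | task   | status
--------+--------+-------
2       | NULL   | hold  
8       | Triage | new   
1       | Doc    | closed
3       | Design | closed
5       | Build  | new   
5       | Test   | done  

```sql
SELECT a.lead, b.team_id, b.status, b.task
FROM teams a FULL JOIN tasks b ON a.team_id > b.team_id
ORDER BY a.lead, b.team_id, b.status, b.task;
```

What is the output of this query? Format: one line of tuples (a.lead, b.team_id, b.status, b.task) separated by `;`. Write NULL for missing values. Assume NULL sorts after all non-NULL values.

(Dave, 1, closed, Doc); (Dave, 2, hold, NULL); (Dave, 3, closed, Design); (Dave, 5, done, Test); (Dave, 5, new, Build); (Nora, 1, closed, Doc); (Nora, 2, hold, NULL); (Nora, 3, closed, Design); (Quinn, 1, closed, Doc); (Uma, 1, closed, Doc); (Yara, 1, closed, Doc); (Yara, 2, hold, NULL); (Yara, 3, closed, Design); (NULL, 8, new, Triage)

FULL OUTER JOIN keeps every row from both sides; unmatched rows get NULL for the other side's columns.
Matching on a.team_id > b.team_id.
Matched pairs: 13; unmatched a rows kept: 0; unmatched b rows kept: 1.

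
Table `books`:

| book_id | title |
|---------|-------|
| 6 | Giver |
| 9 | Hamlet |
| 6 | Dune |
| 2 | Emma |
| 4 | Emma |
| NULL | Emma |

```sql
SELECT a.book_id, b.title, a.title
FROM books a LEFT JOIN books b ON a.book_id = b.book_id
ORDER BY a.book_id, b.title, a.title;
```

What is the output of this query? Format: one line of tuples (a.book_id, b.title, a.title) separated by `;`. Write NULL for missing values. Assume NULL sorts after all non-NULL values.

(2, Emma, Emma); (4, Emma, Emma); (6, Dune, Dune); (6, Dune, Giver); (6, Giver, Dune); (6, Giver, Giver); (9, Hamlet, Hamlet); (NULL, NULL, Emma)

LEFT JOIN keeps every row from `books a`; unmatched rows get NULL for `books b`'s columns.
Matching on a.book_id = b.book_id. A NULL in a compared column never satisfies the condition.
- a row (book_id=6): matches 2 b row(s) → 2 output row(s).
- a row (book_id=9): matches 1 b row(s) → 1 output row(s).
- a row (book_id=6): matches 2 b row(s) → 2 output row(s).
- a row (book_id=2): matches 1 b row(s) → 1 output row(s).
- a row (book_id=4): matches 1 b row(s) → 1 output row(s).
- a row (book_id=NULL): no match → kept, b columns NULL.
After projecting and ordering:
a.book_id | b.title | a.title
2 | Emma | Emma
4 | Emma | Emma
6 | Dune | Dune
6 | Dune | Giver
6 | Giver | Dune
6 | Giver | Giver
9 | Hamlet | Hamlet
NULL | NULL | Emma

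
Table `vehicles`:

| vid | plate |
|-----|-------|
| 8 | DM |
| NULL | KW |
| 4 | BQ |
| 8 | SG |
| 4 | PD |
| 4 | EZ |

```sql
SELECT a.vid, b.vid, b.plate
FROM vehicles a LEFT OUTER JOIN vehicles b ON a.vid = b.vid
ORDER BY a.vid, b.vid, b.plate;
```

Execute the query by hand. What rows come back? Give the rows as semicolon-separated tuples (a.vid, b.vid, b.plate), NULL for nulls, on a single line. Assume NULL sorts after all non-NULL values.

(4, 4, BQ); (4, 4, BQ); (4, 4, BQ); (4, 4, EZ); (4, 4, EZ); (4, 4, EZ); (4, 4, PD); (4, 4, PD); (4, 4, PD); (8, 8, DM); (8, 8, DM); (8, 8, SG); (8, 8, SG); (NULL, NULL, NULL)

LEFT JOIN keeps every row from `vehicles a`; unmatched rows get NULL for `vehicles b`'s columns.
Matching on a.vid = b.vid. A NULL in a compared column never satisfies the condition.
- a (vid=8) pairs with 2 row(s) of b.
- a (vid=NULL) has no partner → padded with NULL.
- a (vid=4) pairs with 3 row(s) of b.
- a (vid=8) pairs with 2 row(s) of b.
- a (vid=4) pairs with 3 row(s) of b.
- a (vid=4) pairs with 3 row(s) of b.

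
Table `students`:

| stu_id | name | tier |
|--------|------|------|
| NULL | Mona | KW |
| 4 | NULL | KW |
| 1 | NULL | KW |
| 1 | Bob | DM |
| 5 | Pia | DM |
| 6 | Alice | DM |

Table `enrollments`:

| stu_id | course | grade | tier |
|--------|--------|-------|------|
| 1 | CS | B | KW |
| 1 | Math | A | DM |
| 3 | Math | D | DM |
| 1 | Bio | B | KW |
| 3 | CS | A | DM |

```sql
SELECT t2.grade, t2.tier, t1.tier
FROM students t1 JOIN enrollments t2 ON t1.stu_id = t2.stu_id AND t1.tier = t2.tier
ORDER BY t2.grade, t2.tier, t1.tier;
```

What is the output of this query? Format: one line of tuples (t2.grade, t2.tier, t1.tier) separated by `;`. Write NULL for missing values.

INNER JOIN keeps only pairs where the ON condition holds.
Matching on t1.stu_id = t2.stu_id AND t1.tier = t2.tier. A NULL in a compared column never satisfies the condition.
- stu_id=NULL, tier=KW: no matching t2 row, dropped.
- stu_id=4, tier=KW: no matching t2 row, dropped.
- stu_id=1, tier=KW: 2 matching t2 row(s), so 2 row(s) emitted.
- stu_id=1, tier=DM: 1 matching t2 row(s), so 1 row(s) emitted.
- stu_id=5, tier=DM: no matching t2 row, dropped.
- stu_id=6, tier=DM: no matching t2 row, dropped.
After projecting and ordering:
t2.grade | t2.tier | t1.tier
A | DM | DM
B | KW | KW
B | KW | KW

(A, DM, DM); (B, KW, KW); (B, KW, KW)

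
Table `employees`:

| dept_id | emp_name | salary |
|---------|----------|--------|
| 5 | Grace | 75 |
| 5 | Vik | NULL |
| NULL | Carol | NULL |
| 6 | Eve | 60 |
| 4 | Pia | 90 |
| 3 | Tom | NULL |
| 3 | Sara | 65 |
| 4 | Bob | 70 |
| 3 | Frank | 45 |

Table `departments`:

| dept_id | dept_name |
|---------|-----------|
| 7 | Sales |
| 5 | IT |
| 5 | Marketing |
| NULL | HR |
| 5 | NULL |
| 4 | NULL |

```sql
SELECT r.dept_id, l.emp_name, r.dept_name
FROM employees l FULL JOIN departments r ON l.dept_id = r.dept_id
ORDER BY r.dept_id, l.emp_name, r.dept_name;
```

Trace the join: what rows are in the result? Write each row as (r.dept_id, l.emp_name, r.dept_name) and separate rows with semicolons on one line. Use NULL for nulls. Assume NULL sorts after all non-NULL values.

(4, Bob, NULL); (4, Pia, NULL); (5, Grace, IT); (5, Grace, Marketing); (5, Grace, NULL); (5, Vik, IT); (5, Vik, Marketing); (5, Vik, NULL); (7, NULL, Sales); (NULL, Carol, NULL); (NULL, Eve, NULL); (NULL, Frank, NULL); (NULL, Sara, NULL); (NULL, Tom, NULL); (NULL, NULL, HR)

FULL OUTER JOIN keeps every row from both sides; unmatched rows get NULL for the other side's columns.
Matching on l.dept_id = r.dept_id. A NULL in a compared column never satisfies the condition.
- l (dept_id=5) pairs with 3 row(s) of r.
- l (dept_id=5) pairs with 3 row(s) of r.
- l (dept_id=NULL) has no partner → padded with NULL.
- l (dept_id=6) has no partner → padded with NULL.
- l (dept_id=4) pairs with 1 row(s) of r.
- l (dept_id=3) has no partner → padded with NULL.
- l (dept_id=3) has no partner → padded with NULL.
- l (dept_id=4) pairs with 1 row(s) of r.
- l (dept_id=3) has no partner → padded with NULL.
- 2 row(s) from r found no l partner → padded with NULL.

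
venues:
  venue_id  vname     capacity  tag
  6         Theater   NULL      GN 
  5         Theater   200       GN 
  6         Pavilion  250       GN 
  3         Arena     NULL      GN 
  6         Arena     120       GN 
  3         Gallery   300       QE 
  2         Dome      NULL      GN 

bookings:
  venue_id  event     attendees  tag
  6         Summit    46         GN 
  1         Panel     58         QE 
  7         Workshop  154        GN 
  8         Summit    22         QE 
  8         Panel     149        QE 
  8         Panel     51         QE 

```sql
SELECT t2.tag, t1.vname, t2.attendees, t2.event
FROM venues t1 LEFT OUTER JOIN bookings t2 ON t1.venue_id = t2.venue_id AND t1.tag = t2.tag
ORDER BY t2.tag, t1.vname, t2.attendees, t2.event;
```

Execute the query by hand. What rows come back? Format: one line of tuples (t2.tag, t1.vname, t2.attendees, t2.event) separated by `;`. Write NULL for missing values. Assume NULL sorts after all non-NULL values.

LEFT JOIN keeps every row from `venues`; unmatched rows get NULL for `bookings`'s columns.
Matching on t1.venue_id = t2.venue_id AND t1.tag = t2.tag.
Matched pairs: 3; unmatched t1 rows kept: 4.

(GN, Arena, 46, Summit); (GN, Pavilion, 46, Summit); (GN, Theater, 46, Summit); (NULL, Arena, NULL, NULL); (NULL, Dome, NULL, NULL); (NULL, Gallery, NULL, NULL); (NULL, Theater, NULL, NULL)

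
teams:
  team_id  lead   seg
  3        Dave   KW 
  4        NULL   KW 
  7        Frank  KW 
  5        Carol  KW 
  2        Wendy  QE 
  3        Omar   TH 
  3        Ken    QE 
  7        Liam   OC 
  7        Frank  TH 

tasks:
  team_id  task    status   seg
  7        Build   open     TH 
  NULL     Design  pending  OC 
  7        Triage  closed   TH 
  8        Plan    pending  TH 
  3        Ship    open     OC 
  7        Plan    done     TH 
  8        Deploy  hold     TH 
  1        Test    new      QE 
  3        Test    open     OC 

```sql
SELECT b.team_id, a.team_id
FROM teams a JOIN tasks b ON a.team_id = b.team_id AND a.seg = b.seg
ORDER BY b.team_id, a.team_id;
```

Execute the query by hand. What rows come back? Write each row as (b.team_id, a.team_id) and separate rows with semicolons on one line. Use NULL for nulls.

(7, 7); (7, 7); (7, 7)

INNER JOIN keeps only pairs where the ON condition holds.
Matching on a.team_id = b.team_id AND a.seg = b.seg. A NULL in a compared column never satisfies the condition.
- team_id=3, seg=KW: no matching b row, dropped.
- team_id=4, seg=KW: no matching b row, dropped.
- team_id=7, seg=KW: no matching b row, dropped.
- team_id=5, seg=KW: no matching b row, dropped.
- team_id=2, seg=QE: no matching b row, dropped.
- team_id=3, seg=TH: no matching b row, dropped.
- team_id=3, seg=QE: no matching b row, dropped.
- team_id=7, seg=OC: no matching b row, dropped.
- team_id=7, seg=TH: 3 matching b row(s), so 3 row(s) emitted.
After projecting and ordering:
b.team_id | a.team_id
7 | 7
7 | 7
7 | 7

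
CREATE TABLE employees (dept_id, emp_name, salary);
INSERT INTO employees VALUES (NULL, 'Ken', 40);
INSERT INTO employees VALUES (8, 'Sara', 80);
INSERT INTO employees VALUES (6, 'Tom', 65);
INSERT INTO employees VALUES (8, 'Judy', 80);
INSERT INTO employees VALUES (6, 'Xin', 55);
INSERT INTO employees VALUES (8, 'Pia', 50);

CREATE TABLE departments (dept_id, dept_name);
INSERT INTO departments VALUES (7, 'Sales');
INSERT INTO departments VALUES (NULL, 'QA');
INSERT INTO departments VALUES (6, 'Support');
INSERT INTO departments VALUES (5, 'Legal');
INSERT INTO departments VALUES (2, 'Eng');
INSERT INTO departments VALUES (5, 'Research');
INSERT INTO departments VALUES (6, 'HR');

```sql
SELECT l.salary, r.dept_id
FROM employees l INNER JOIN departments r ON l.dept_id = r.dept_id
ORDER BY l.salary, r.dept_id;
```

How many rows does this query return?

INNER JOIN keeps only pairs where the ON condition holds.
Matching on l.dept_id = r.dept_id. A NULL in a compared column never satisfies the condition.
- l[0] dept_id=NULL → no match; dropped.
- l[1] dept_id=8 → no match; dropped.
- l[2] dept_id=6 → 2 match(es) in r → 2 row(s).
- l[3] dept_id=8 → no match; dropped.
- l[4] dept_id=6 → 2 match(es) in r → 2 row(s).
- l[5] dept_id=8 → no match; dropped.
Total: 4 rows.

4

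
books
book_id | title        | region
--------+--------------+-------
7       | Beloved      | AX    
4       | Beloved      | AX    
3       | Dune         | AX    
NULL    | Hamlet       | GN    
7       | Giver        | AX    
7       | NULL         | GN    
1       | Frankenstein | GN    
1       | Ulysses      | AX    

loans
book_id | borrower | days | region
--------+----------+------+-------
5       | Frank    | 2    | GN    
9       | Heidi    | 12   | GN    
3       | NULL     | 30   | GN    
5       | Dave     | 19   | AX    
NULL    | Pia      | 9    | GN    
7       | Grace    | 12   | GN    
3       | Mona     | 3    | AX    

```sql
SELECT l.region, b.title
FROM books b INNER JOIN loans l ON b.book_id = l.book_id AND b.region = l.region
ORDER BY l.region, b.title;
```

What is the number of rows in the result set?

INNER JOIN keeps only pairs where the ON condition holds.
Matching on b.book_id = l.book_id AND b.region = l.region. A NULL in a compared column never satisfies the condition.
- b[0] book_id=7, region=AX → no match; dropped.
- b[1] book_id=4, region=AX → no match; dropped.
- b[2] book_id=3, region=AX → 1 match(es) in l → 1 row(s).
- b[3] book_id=NULL, region=GN → no match; dropped.
- b[4] book_id=7, region=AX → no match; dropped.
- b[5] book_id=7, region=GN → 1 match(es) in l → 1 row(s).
- b[6] book_id=1, region=GN → no match; dropped.
- b[7] book_id=1, region=AX → no match; dropped.
Total: 2 rows.

2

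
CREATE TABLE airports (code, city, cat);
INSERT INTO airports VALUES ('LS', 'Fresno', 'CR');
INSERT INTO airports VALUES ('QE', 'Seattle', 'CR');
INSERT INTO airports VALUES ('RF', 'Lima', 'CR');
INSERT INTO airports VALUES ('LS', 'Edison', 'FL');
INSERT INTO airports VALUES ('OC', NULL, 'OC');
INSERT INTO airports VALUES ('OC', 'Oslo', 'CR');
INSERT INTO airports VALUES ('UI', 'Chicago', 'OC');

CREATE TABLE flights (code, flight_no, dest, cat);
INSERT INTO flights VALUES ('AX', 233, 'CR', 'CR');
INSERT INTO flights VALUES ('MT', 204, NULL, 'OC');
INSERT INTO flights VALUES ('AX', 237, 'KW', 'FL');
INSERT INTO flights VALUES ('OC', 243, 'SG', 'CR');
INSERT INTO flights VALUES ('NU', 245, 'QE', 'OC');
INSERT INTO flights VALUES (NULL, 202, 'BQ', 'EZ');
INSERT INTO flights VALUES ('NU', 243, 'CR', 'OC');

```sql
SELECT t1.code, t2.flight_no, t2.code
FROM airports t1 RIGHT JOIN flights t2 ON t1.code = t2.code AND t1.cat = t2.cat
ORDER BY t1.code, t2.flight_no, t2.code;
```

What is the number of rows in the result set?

RIGHT JOIN keeps every row from `flights`; unmatched rows get NULL for `airports`'s columns.
Matching on t1.code = t2.code AND t1.cat = t2.cat. A NULL in a compared column never satisfies the condition.
Matched pairs: 1; unmatched t2 rows kept: 6.
Total: 1 matched + 6 padded = 7 rows.

7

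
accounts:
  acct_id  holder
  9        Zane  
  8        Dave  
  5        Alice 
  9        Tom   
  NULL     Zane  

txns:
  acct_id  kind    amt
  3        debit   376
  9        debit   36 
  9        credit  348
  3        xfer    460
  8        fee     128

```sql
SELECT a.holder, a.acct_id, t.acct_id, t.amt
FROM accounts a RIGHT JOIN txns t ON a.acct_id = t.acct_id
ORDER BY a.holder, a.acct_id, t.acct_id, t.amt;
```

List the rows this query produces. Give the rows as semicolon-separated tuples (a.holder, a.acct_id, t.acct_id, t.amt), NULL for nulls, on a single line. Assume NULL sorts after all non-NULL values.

(Dave, 8, 8, 128); (Tom, 9, 9, 36); (Tom, 9, 9, 348); (Zane, 9, 9, 36); (Zane, 9, 9, 348); (NULL, NULL, 3, 376); (NULL, NULL, 3, 460)

RIGHT JOIN keeps every row from `txns`; unmatched rows get NULL for `accounts`'s columns.
Matching on a.acct_id = t.acct_id. A NULL in a compared column never satisfies the condition.
- a (acct_id=9) pairs with 2 row(s) of t.
- a (acct_id=8) pairs with 1 row(s) of t.
- a (acct_id=5) has no partner in t.
- a (acct_id=9) pairs with 2 row(s) of t.
- a (acct_id=NULL) has no partner in t.
- 2 t row(s) had no a match → kept, a columns NULL.
After projecting and ordering:
a.holder | a.acct_id | t.acct_id | t.amt
Dave | 8 | 8 | 128
Tom | 9 | 9 | 36
Tom | 9 | 9 | 348
Zane | 9 | 9 | 36
Zane | 9 | 9 | 348
NULL | NULL | 3 | 376
NULL | NULL | 3 | 460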